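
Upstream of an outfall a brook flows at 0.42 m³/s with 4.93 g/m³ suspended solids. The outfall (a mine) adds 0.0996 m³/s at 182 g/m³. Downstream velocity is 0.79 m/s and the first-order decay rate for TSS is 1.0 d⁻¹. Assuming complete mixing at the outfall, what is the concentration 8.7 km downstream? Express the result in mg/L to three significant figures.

After complete mixing, C₀ = (0.0996·182 + 0.42·4.93) / 0.5196 = 38.87 mg/L.
Travel time t = 8700 m / 0.79 m/s = 1.101e+04 s = 0.1275 d.
C = 38.87·exp(−1.0·0.1275) = 38.87·0.8803 = 34.22 mg/L.

34.2 mg/L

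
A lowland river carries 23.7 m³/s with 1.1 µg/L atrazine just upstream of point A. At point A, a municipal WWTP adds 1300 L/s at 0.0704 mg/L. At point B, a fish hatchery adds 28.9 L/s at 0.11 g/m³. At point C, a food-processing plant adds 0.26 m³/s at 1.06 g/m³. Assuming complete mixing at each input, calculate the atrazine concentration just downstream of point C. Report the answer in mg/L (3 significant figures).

1.1 µg/L = 0.0011 mg/L.
1300 L/s = 1.3 m³/s.
After input A: C = (23.7·0.0011 + 1.3·0.0704) / 25 = 0.004704 mg/L.
28.9 L/s = 0.0289 m³/s.
After input B: C = (25·0.004704 + 0.0289·0.11) / 25.03 = 0.004825 mg/L.
After input C: C = (25.03·0.004825 + 0.26·1.06) / 25.29 = 0.01567 mg/L.

0.0157 mg/L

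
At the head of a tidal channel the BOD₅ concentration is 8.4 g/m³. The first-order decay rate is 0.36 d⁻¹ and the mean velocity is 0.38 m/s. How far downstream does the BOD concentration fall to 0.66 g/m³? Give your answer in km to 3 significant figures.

From C = C₀·e^(−kt), t = ln(C₀/C)/k = ln(8.4/0.66)/0.36 = 2.544/0.36 = 7.066 d.
Distance = v·t = 0.38 m/s × 6.105e+05 s = 2.32e+05 m = 232 km.

232 km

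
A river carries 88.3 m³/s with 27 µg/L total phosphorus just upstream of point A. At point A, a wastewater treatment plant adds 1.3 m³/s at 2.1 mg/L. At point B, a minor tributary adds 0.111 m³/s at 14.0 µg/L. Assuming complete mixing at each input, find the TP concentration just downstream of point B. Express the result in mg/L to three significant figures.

27 µg/L = 0.027 mg/L.
After input A: C = (88.3·0.027 + 1.3·2.1) / 89.6 = 0.05708 mg/L.
14.0 µg/L = 0.014 mg/L.
After input B: C = (89.6·0.05708 + 0.111·0.014) / 89.71 = 0.05702 mg/L.

0.0570 mg/L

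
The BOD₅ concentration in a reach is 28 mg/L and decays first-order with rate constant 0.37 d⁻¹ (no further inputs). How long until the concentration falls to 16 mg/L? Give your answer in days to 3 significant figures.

1.51 d

t = ln(C₀/C)/k = ln(28/16)/0.37 = 0.5596/0.37 = 1.512 d.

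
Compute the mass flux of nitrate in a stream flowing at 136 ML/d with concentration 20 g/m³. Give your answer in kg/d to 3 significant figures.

2720 kg/d

136 ML/d = 1.574 m³/s.
Mass flux = Q·C = 1.574 m³/s × 20 g/m³ = 31.48 g/s.
= 31.48 g/s × 86.4 = 2720 kg/d.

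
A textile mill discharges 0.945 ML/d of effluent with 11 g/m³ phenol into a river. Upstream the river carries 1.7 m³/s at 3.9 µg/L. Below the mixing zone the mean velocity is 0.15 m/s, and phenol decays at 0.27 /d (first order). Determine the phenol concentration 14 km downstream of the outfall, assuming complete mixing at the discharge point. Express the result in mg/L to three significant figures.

0.0554 mg/L

0.945 ML/d = 0.01094 m³/s.
3.9 µg/L = 0.0039 mg/L.
After complete mixing, C₀ = (0.01094·11 + 1.7·0.0039) / 1.711 = 0.07419 mg/L.
Travel time t = 1.4e+04 m / 0.15 m/s = 9.333e+04 s = 1.08 d.
C = 0.07419·exp(−0.27·1.08) = 0.07419·0.747 = 0.05542 mg/L.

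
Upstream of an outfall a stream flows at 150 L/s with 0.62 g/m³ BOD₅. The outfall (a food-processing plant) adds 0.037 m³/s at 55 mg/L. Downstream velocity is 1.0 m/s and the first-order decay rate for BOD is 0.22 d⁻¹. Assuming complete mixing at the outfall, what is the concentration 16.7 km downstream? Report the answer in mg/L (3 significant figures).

150 L/s = 0.15 m³/s.
After complete mixing, C₀ = (0.037·55 + 0.15·0.62) / 0.187 = 11.38 mg/L.
Travel time t = 1.67e+04 m / 1.0 m/s = 1.67e+04 s = 0.1933 d.
C = 11.38·exp(−0.22·0.1933) = 11.38·0.9584 = 10.91 mg/L.

10.9 mg/L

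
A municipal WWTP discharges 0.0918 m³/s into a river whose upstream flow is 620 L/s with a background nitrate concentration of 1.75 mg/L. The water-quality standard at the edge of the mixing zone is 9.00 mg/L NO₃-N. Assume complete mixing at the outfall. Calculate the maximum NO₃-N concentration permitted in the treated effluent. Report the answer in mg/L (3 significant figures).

58.0 mg/L

620 L/s = 0.62 m³/s.
Mass balance: 9·0.7118 = 0.0918·Cₑ + 0.62·1.75.
Cₑ = (6.406 − 1.085) / 0.0918 = 57.97 mg/L.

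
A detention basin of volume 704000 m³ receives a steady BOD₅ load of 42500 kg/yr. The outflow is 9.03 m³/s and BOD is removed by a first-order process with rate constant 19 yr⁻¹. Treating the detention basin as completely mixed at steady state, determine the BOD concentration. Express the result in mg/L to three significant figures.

0.142 mg/L

Outflow Q = 9.03 m³/s × 3.156e+07 s/yr = 2.85e+08 m³/yr.
Steady-state CSTR mass balance: W = Q·C + k·V·C, so C = W/(Q + kV).
Q + kV = 2.85e+08 + 19·704000 = 2.983e+08 m³/yr.
C = 42500/2.983e+08 = 0.0001425 kg/m³ = 0.1425 mg/L.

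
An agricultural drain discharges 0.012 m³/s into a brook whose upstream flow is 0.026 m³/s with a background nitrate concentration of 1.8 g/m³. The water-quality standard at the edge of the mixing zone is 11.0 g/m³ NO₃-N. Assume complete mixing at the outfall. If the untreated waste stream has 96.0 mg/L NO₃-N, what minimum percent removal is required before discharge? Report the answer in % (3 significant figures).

Mass balance: 11·0.038 = 0.012·Cₑ + 0.026·1.8.
Cₑ = (0.418 − 0.0468) / 0.012 = 30.93 mg/L.
Required removal = 1 − 30.93/96.0 = 67.78 %.

67.8 %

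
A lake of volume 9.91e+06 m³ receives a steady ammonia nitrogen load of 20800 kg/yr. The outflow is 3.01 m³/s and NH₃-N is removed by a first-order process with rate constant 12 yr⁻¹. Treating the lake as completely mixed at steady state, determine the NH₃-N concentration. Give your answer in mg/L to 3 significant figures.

0.0972 mg/L

Outflow Q = 3.01 m³/s × 3.156e+07 s/yr = 9.499e+07 m³/yr.
Steady-state CSTR mass balance: W = Q·C + k·V·C, so C = W/(Q + kV).
Q + kV = 9.499e+07 + 12·9.91e+06 = 2.139e+08 m³/yr.
C = 20800/2.139e+08 = 9.724e-05 kg/m³ = 0.09724 mg/L.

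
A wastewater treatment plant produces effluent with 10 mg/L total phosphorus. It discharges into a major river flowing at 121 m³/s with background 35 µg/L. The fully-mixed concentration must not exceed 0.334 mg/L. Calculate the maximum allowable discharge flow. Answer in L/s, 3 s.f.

35 µg/L = 0.035 mg/L.
Mass balance at complete mixing: C_std·(Q_w + Q_r) = Q_w·C_e + Q_r·C_b.
Rearranging, Q_w = Q_r·(C_std − C_b)/(C_e − C_std) = 121·(0.334 − 0.035) / (10 − 0.334) = 3.743 m³/s.
= 3743 L/s.

3740 L/s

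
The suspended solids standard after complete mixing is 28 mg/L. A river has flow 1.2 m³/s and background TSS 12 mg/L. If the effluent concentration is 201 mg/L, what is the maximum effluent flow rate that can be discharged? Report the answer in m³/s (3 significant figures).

Mass balance at complete mixing: C_std·(Q_w + Q_r) = Q_w·C_e + Q_r·C_b.
Rearranging, Q_w = Q_r·(C_std − C_b)/(C_e − C_std) = 1.2·(28 − 12) / (201 − 28) = 0.111 m³/s.

0.111 m³/s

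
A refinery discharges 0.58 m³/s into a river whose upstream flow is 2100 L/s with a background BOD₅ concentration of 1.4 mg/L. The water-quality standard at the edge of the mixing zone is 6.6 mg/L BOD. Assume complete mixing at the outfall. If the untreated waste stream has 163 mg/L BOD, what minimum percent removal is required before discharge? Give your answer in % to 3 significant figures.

84.4 %

2100 L/s = 2.1 m³/s.
Mass balance: 6.6·2.68 = 0.58·Cₑ + 2.1·1.4.
Cₑ = (17.69 − 2.94) / 0.58 = 25.43 mg/L.
Required removal = 1 − 25.43/163 = 84.4 %.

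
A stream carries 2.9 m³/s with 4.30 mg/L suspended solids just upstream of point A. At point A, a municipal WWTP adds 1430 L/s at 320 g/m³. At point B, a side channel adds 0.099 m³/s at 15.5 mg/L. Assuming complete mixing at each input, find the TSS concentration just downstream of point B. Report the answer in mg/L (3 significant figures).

106 mg/L

1430 L/s = 1.43 m³/s.
After input A: C = (2.9·4.3 + 1.43·320) / 4.33 = 108.6 mg/L.
After input B: C = (4.33·108.6 + 0.099·15.5) / 4.429 = 106.5 mg/L.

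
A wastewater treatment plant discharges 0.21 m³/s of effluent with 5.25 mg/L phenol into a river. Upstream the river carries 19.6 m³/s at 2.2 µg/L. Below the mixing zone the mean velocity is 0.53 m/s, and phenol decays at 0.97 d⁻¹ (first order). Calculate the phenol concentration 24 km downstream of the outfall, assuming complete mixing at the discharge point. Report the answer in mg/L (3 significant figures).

0.0348 mg/L

2.2 µg/L = 0.0022 mg/L.
After complete mixing, C₀ = (0.21·5.25 + 19.6·0.0022) / 19.81 = 0.05783 mg/L.
Travel time t = 2.4e+04 m / 0.53 m/s = 4.528e+04 s = 0.5241 d.
C = 0.05783·exp(−0.97·0.5241) = 0.05783·0.6015 = 0.03478 mg/L.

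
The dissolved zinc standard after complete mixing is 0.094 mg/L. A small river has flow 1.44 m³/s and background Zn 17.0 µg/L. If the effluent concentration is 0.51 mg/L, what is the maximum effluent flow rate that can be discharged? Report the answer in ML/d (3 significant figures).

23.0 ML/d

17.0 µg/L = 0.017 mg/L.
Mass balance at complete mixing: C_std·(Q_w + Q_r) = Q_w·C_e + Q_r·C_b.
Rearranging, Q_w = Q_r·(C_std − C_b)/(C_e − C_std) = 1.44·(0.094 − 0.017) / (0.51 − 0.094) = 0.2665 m³/s.
= 23.03 ML/d.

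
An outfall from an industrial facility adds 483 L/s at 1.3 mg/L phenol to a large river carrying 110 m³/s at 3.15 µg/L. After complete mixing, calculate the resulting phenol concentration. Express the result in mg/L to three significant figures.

0.00882 mg/L

483 L/s = 0.483 m³/s.
3.15 µg/L = 0.00315 mg/L.
Conservation of mass across the mixing zone: C = (0.483·1.3 + 110·0.00315) / (0.483 + 110) = 0.9744/110.5 = 0.008819 mg/L.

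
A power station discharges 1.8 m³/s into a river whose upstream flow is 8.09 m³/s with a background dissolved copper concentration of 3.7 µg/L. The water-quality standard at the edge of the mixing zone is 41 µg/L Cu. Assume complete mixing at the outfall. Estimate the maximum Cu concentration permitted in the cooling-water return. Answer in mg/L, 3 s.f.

0.209 mg/L

3.7 µg/L = 0.0037 mg/L.
41 µg/L = 0.041 mg/L.
Mass balance: 0.041·9.89 = 1.8·Cₑ + 8.09·0.0037.
Cₑ = (0.4055 − 0.02993) / 1.8 = 0.2086 mg/L.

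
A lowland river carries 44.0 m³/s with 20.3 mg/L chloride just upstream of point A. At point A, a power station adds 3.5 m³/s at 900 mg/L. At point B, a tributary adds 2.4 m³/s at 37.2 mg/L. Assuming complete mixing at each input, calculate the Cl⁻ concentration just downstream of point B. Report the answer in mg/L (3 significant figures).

After input A: C = (44·20.3 + 3.5·900) / 47.5 = 85.12 mg/L.
After input B: C = (47.5·85.12 + 2.4·37.2) / 49.9 = 82.82 mg/L.

82.8 mg/L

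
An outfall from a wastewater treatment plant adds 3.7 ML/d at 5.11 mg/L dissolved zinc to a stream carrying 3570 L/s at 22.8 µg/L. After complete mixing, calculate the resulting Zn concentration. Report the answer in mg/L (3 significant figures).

0.0831 mg/L

3.7 ML/d = 0.04282 m³/s.
3570 L/s = 3.57 m³/s.
22.8 µg/L = 0.0228 mg/L.
Flow-weighted mixing gives C = (0.04282·5.11 + 3.57·0.0228) / (0.04282 + 3.57) = 0.3002/3.613 = 0.0831 mg/L.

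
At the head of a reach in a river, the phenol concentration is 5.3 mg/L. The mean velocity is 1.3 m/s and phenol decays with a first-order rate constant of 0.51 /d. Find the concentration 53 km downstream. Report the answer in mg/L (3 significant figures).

4.17 mg/L

Travel time t = 53 km / 1.3 m/s = 5.3e+04/1.3 = 4.077e+04 s = 0.4719 d.
First-order decay: C = 5.3·exp(−0.51·0.4719) = 5.3·0.7861 = 4.166 mg/L.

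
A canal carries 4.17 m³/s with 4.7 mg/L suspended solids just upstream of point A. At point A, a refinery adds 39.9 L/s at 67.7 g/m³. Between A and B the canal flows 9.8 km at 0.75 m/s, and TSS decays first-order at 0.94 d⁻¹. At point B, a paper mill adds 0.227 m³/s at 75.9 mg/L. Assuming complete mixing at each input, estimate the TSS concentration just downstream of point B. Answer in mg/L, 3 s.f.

39.9 L/s = 0.0399 m³/s.
After input A: C = (4.17·4.7 + 0.0399·67.7) / 4.21 = 5.297 mg/L.
Over the 9.8 km reach to input B (t = 1.307e+04 s = 0.1512 d), decay gives C = 5.297·exp(−0.94·0.1512) = 4.595 mg/L.
After input B: C = (4.21·4.595 + 0.227·75.9) / 4.437 = 8.243 mg/L.

8.24 mg/L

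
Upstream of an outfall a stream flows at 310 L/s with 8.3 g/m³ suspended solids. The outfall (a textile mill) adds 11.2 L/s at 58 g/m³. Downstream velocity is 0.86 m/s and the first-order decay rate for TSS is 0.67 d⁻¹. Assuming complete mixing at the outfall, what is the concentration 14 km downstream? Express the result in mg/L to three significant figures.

8.84 mg/L

11.2 L/s = 0.0112 m³/s.
310 L/s = 0.31 m³/s.
After complete mixing, C₀ = (0.0112·58 + 0.31·8.3) / 0.3212 = 10.03 mg/L.
Travel time t = 1.4e+04 m / 0.86 m/s = 1.628e+04 s = 0.1884 d.
C = 10.03·exp(−0.67·0.1884) = 10.03·0.8814 = 8.843 mg/L.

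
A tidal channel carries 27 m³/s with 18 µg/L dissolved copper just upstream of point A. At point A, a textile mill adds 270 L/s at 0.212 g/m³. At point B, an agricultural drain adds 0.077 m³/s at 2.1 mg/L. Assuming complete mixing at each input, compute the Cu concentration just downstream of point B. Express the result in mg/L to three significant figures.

18 µg/L = 0.018 mg/L.
270 L/s = 0.27 m³/s.
After input A: C = (27·0.018 + 0.27·0.212) / 27.27 = 0.01992 mg/L.
After input B: C = (27.27·0.01992 + 0.077·2.1) / 27.35 = 0.02578 mg/L.

0.0258 mg/L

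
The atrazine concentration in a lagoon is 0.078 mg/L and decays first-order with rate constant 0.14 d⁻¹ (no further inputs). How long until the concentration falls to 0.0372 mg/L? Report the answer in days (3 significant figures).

t = ln(C₀/C)/k = ln(0.078/0.0372)/0.14 = 0.7404/0.14 = 5.289 d.

5.29 d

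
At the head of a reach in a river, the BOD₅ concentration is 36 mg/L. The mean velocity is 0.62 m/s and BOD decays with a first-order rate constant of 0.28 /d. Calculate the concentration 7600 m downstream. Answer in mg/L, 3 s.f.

Travel time t = 7600 m / 0.62 m/s = 7600/0.62 = 1.226e+04 s = 0.1419 d.
First-order decay: C = 36·exp(−0.28·0.1419) = 36·0.9611 = 34.6 mg/L.

34.6 mg/L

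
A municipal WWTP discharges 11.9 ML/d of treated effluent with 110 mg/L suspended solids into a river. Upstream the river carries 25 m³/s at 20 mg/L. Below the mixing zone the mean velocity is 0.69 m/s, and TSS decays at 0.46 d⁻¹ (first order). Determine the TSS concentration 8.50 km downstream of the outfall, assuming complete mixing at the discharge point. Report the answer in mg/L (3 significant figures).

19.2 mg/L

11.9 ML/d = 0.1377 m³/s.
After complete mixing, C₀ = (0.1377·110 + 25·20) / 25.14 = 20.49 mg/L.
Travel time t = 8500 m / 0.69 m/s = 1.232e+04 s = 0.1426 d.
C = 20.49·exp(−0.46·0.1426) = 20.49·0.9365 = 19.19 mg/L.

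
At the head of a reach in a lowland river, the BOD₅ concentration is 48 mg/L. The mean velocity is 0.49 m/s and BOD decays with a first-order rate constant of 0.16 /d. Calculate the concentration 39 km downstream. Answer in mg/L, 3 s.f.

41.4 mg/L

Travel time t = 39 km / 0.49 m/s = 3.9e+04/0.49 = 7.959e+04 s = 0.9212 d.
First-order decay: C = 48·exp(−0.16·0.9212) = 48·0.863 = 41.42 mg/L.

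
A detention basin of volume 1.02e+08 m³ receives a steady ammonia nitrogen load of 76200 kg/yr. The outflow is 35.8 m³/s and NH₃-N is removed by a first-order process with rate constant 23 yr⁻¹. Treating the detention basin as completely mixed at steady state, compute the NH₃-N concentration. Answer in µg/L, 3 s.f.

21.9 µg/L

Outflow Q = 35.8 m³/s × 3.156e+07 s/yr = 1.13e+09 m³/yr.
Steady-state CSTR mass balance: W = Q·C + k·V·C, so C = W/(Q + kV).
Q + kV = 1.13e+09 + 23·1.02e+08 = 3.476e+09 m³/yr.
C = 76200/3.476e+09 = 2.192e-05 kg/m³ = 0.02192 mg/L = 21.92 µg/L.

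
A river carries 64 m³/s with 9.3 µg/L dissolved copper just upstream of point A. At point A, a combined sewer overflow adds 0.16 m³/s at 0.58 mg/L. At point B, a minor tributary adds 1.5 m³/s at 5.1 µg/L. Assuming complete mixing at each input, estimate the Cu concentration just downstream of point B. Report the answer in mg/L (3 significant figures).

9.3 µg/L = 0.0093 mg/L.
After input A: C = (64·0.0093 + 0.16·0.58) / 64.16 = 0.01072 mg/L.
5.1 µg/L = 0.0051 mg/L.
After input B: C = (64.16·0.01072 + 1.5·0.0051) / 65.66 = 0.01059 mg/L.

0.0106 mg/L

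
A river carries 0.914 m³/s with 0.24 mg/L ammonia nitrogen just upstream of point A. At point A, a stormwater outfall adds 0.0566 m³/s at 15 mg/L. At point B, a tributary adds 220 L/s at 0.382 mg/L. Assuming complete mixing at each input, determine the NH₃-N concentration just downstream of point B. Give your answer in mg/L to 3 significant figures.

0.968 mg/L

After input A: C = (0.914·0.24 + 0.0566·15) / 0.9706 = 1.101 mg/L.
220 L/s = 0.22 m³/s.
After input B: C = (0.9706·1.101 + 0.22·0.382) / 1.191 = 0.9679 mg/L.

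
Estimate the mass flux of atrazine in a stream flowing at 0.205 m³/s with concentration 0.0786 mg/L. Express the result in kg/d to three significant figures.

Mass flux = Q·C = 0.205 m³/s × 0.0786 g/m³ = 0.01611 g/s.
= 0.01611 g/s × 86.4 = 1.392 kg/d.

1.39 kg/d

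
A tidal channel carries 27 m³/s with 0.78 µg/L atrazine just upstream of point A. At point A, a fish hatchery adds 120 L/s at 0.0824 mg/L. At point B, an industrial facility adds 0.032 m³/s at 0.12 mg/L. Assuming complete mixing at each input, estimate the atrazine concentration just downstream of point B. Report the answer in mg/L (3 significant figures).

0.00128 mg/L

0.78 µg/L = 0.00078 mg/L.
120 L/s = 0.12 m³/s.
After input A: C = (27·0.00078 + 0.12·0.0824) / 27.12 = 0.001141 mg/L.
After input B: C = (27.12·0.001141 + 0.032·0.12) / 27.15 = 0.001281 mg/L.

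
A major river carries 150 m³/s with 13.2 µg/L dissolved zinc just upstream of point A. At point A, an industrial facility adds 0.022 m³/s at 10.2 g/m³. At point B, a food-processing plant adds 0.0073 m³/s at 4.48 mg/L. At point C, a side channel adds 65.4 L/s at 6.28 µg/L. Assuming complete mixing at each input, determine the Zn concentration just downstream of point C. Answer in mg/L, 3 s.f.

13.2 µg/L = 0.0132 mg/L.
After input A: C = (150·0.0132 + 0.022·10.2) / 150 = 0.01469 mg/L.
After input B: C = (150·0.01469 + 0.0073·4.48) / 150 = 0.01491 mg/L.
65.4 L/s = 0.0654 m³/s.
6.28 µg/L = 0.00628 mg/L.
After input C: C = (150·0.01491 + 0.0654·0.00628) / 150.1 = 0.01491 mg/L.

0.0149 mg/L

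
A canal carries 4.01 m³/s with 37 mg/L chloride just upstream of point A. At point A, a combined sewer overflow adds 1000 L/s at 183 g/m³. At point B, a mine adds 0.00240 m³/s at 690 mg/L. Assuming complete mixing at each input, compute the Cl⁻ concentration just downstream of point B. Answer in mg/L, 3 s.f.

66.4 mg/L

1000 L/s = 1 m³/s.
After input A: C = (4.01·37 + 1·183) / 5.01 = 66.14 mg/L.
After input B: C = (5.01·66.14 + 0.0024·690) / 5.012 = 66.44 mg/L.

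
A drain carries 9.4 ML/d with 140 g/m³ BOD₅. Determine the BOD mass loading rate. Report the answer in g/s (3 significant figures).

9.4 ML/d = 0.1088 m³/s.
Mass flux = Q·C = 0.1088 m³/s × 140 g/m³ = 15.23 g/s.

15.2 g/s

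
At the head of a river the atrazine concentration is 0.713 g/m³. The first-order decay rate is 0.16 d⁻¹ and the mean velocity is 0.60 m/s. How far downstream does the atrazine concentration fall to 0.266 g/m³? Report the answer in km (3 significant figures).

From C = C₀·e^(−kt), t = ln(C₀/C)/k = ln(0.713/0.266)/0.16 = 0.986/0.16 = 6.162 d.
Distance = v·t = 0.60 m/s × 5.324e+05 s = 3.195e+05 m = 319.5 km.

319 km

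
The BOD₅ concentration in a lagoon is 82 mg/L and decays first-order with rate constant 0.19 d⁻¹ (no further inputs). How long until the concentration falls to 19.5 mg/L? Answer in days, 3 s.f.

t = ln(C₀/C)/k = ln(82/19.5)/0.19 = 1.436/0.19 = 7.559 d.

7.56 d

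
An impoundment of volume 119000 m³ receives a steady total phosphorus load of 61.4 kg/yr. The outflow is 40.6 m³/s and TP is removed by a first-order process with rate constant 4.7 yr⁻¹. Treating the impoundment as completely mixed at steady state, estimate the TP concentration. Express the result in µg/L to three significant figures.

0.0479 µg/L

Outflow Q = 40.6 m³/s × 3.156e+07 s/yr = 1.281e+09 m³/yr.
Steady-state CSTR mass balance: W = Q·C + k·V·C, so C = W/(Q + kV).
Q + kV = 1.281e+09 + 4.7·119000 = 1.282e+09 m³/yr.
C = 61.4/1.282e+09 = 4.79e-08 kg/m³ = 4.79e-05 mg/L = 0.0479 µg/L.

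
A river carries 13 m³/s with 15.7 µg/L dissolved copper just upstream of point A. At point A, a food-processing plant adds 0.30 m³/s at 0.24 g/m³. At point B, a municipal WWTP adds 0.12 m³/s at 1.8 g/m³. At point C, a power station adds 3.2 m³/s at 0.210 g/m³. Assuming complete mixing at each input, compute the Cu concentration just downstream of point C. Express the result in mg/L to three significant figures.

0.0700 mg/L

15.7 µg/L = 0.0157 mg/L.
After input A: C = (13·0.0157 + 0.3·0.24) / 13.3 = 0.02076 mg/L.
After input B: C = (13.3·0.02076 + 0.12·1.8) / 13.42 = 0.03667 mg/L.
After input C: C = (13.42·0.03667 + 3.2·0.21) / 16.62 = 0.07004 mg/L.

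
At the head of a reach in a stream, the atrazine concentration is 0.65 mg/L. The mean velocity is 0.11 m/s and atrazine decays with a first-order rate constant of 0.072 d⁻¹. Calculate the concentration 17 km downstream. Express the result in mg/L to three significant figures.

Travel time t = 17 km / 0.11 m/s = 1.7e+04/0.11 = 1.545e+05 s = 1.789 d.
First-order decay: C = 0.65·exp(−0.072·1.789) = 0.65·0.8792 = 0.5715 mg/L.

0.571 mg/L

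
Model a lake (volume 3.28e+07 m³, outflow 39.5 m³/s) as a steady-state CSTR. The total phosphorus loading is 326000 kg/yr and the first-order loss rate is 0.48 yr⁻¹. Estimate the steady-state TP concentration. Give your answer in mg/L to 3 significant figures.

0.258 mg/L

Outflow Q = 39.5 m³/s × 3.156e+07 s/yr = 1.247e+09 m³/yr.
Steady-state CSTR mass balance: W = Q·C + k·V·C, so C = W/(Q + kV).
Q + kV = 1.247e+09 + 0.48·3.28e+07 = 1.262e+09 m³/yr.
C = 326000/1.262e+09 = 0.0002583 kg/m³ = 0.2583 mg/L.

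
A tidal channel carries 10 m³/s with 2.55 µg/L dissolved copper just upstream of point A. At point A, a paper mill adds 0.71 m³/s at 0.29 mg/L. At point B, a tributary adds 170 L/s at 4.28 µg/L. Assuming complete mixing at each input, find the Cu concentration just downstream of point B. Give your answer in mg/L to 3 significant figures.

0.0213 mg/L

2.55 µg/L = 0.00255 mg/L.
After input A: C = (10·0.00255 + 0.71·0.29) / 10.71 = 0.02161 mg/L.
170 L/s = 0.17 m³/s.
4.28 µg/L = 0.00428 mg/L.
After input B: C = (10.71·0.02161 + 0.17·0.00428) / 10.88 = 0.02134 mg/L.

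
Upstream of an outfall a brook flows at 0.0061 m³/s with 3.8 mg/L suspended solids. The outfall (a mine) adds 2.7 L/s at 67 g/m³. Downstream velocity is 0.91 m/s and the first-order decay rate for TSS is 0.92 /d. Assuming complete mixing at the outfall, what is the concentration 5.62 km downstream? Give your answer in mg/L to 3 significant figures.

21.7 mg/L

2.7 L/s = 0.0027 m³/s.
After complete mixing, C₀ = (0.0027·67 + 0.0061·3.8) / 0.0088 = 23.19 mg/L.
Travel time t = 5620 m / 0.91 m/s = 6176 s = 0.07148 d.
C = 23.19·exp(−0.92·0.07148) = 23.19·0.9364 = 21.71 mg/L.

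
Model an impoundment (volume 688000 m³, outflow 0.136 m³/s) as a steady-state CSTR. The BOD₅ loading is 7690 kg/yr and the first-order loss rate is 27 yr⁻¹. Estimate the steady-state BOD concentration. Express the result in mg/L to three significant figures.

0.336 mg/L

Outflow Q = 0.136 m³/s × 3.156e+07 s/yr = 4.292e+06 m³/yr.
Steady-state CSTR mass balance: W = Q·C + k·V·C, so C = W/(Q + kV).
Q + kV = 4.292e+06 + 27·688000 = 2.287e+07 m³/yr.
C = 7690/2.287e+07 = 0.0003363 kg/m³ = 0.3363 mg/L.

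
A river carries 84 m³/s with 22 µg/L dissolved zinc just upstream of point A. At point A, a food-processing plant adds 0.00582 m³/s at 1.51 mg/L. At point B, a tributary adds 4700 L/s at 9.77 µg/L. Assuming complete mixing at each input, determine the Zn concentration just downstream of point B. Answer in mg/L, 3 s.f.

0.0214 mg/L

22 µg/L = 0.022 mg/L.
After input A: C = (84·0.022 + 0.00582·1.51) / 84.01 = 0.0221 mg/L.
4700 L/s = 4.7 m³/s.
9.77 µg/L = 0.00977 mg/L.
After input B: C = (84.01·0.0221 + 4.7·0.00977) / 88.71 = 0.02145 mg/L.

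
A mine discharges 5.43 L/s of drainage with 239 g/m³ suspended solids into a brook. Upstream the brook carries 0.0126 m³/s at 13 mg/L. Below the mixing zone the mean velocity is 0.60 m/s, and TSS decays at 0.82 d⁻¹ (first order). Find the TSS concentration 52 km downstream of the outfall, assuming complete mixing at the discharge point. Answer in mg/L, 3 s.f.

5.43 L/s = 0.00543 m³/s.
After complete mixing, C₀ = (0.00543·239 + 0.0126·13) / 0.01803 = 81.06 mg/L.
Travel time t = 5.2e+04 m / 0.60 m/s = 8.667e+04 s = 1.003 d.
C = 81.06·exp(−0.82·1.003) = 81.06·0.4393 = 35.61 mg/L.

35.6 mg/L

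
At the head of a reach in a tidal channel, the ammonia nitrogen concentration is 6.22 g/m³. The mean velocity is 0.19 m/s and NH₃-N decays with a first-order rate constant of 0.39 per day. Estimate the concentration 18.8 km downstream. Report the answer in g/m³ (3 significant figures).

3.98 g/m³

Travel time t = 18.8 km / 0.19 m/s = 1.88e+04/0.19 = 9.895e+04 s = 1.145 d.
First-order decay: C = 6.22·exp(−0.39·1.145) = 6.22·0.6398 = 3.979 g/m³.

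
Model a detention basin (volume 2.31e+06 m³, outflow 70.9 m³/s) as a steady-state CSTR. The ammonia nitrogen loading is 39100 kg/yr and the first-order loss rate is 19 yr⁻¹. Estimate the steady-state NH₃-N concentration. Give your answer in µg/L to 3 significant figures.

17.1 µg/L

Outflow Q = 70.9 m³/s × 3.156e+07 s/yr = 2.237e+09 m³/yr.
Steady-state CSTR mass balance: W = Q·C + k·V·C, so C = W/(Q + kV).
Q + kV = 2.237e+09 + 19·2.31e+06 = 2.281e+09 m³/yr.
C = 39100/2.281e+09 = 1.714e-05 kg/m³ = 0.01714 mg/L = 17.14 µg/L.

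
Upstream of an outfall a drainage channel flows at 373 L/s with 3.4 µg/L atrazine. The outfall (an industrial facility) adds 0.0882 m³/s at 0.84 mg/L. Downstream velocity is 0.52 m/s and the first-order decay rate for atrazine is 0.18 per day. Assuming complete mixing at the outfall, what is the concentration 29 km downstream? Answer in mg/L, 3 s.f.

373 L/s = 0.373 m³/s.
3.4 µg/L = 0.0034 mg/L.
After complete mixing, C₀ = (0.0882·0.84 + 0.373·0.0034) / 0.4612 = 0.1634 mg/L.
Travel time t = 2.9e+04 m / 0.52 m/s = 5.577e+04 s = 0.6455 d.
C = 0.1634·exp(−0.18·0.6455) = 0.1634·0.8903 = 0.1455 mg/L.

0.145 mg/L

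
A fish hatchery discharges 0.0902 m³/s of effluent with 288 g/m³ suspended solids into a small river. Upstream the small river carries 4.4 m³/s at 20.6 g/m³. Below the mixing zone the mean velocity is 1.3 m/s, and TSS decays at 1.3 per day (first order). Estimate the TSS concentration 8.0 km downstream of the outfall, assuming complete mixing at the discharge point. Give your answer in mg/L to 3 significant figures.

After complete mixing, C₀ = (0.0902·288 + 4.4·20.6) / 4.49 = 25.97 mg/L.
Travel time t = 8000 m / 1.3 m/s = 6154 s = 0.07123 d.
C = 25.97·exp(−1.3·0.07123) = 25.97·0.9116 = 23.67 mg/L.

23.7 mg/L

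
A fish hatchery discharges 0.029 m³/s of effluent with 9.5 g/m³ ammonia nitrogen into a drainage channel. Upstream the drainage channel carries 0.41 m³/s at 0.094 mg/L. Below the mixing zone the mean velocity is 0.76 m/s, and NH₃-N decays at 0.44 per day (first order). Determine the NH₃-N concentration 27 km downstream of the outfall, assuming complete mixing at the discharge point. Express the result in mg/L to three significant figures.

After complete mixing, C₀ = (0.029·9.5 + 0.41·0.094) / 0.439 = 0.7154 mg/L.
Travel time t = 2.7e+04 m / 0.76 m/s = 3.553e+04 s = 0.4112 d.
C = 0.7154·exp(−0.44·0.4112) = 0.7154·0.8345 = 0.597 mg/L.

0.597 mg/L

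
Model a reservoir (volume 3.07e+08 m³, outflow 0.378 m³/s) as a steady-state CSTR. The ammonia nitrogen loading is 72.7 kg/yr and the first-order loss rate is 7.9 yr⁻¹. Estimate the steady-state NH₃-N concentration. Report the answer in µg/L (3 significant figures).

Outflow Q = 0.378 m³/s × 3.156e+07 s/yr = 1.193e+07 m³/yr.
Steady-state CSTR mass balance: W = Q·C + k·V·C, so C = W/(Q + kV).
Q + kV = 1.193e+07 + 7.9·3.07e+08 = 2.437e+09 m³/yr.
C = 72.7/2.437e+09 = 2.983e-08 kg/m³ = 2.983e-05 mg/L = 0.02983 µg/L.

0.0298 µg/L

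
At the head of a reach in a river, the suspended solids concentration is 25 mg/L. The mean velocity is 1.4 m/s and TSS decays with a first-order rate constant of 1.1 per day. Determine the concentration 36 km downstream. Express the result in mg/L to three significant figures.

Travel time t = 36 km / 1.4 m/s = 3.6e+04/1.4 = 2.571e+04 s = 0.2976 d.
First-order decay: C = 25·exp(−1.1·0.2976) = 25·0.7208 = 18.02 mg/L.

18.0 mg/L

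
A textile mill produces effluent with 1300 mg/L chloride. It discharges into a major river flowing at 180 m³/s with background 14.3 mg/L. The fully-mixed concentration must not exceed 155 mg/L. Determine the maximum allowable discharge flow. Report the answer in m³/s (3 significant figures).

Mass balance at complete mixing: C_std·(Q_w + Q_r) = Q_w·C_e + Q_r·C_b.
Rearranging, Q_w = Q_r·(C_std − C_b)/(C_e − C_std) = 180·(155 − 14.3) / (1300 − 155) = 22.12 m³/s.

22.1 m³/s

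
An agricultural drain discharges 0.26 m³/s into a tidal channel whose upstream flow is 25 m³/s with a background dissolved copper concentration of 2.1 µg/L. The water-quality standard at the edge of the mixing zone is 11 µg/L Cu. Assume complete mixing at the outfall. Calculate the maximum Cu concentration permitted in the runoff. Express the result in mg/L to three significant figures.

2.1 µg/L = 0.0021 mg/L.
11 µg/L = 0.011 mg/L.
Mass balance: 0.011·25.26 = 0.26·Cₑ + 25·0.0021.
Cₑ = (0.2779 − 0.0525) / 0.26 = 0.8668 mg/L.

0.867 mg/L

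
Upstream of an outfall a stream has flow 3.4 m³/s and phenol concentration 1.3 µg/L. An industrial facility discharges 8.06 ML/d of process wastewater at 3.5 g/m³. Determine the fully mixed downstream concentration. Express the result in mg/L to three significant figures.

0.0947 mg/L

8.06 ML/d = 0.09329 m³/s.
1.3 µg/L = 0.0013 mg/L.
Flow-weighted mixing gives C = (0.09329·3.5 + 3.4·0.0013) / (0.09329 + 3.4) = 0.3309/3.493 = 0.09473 mg/L.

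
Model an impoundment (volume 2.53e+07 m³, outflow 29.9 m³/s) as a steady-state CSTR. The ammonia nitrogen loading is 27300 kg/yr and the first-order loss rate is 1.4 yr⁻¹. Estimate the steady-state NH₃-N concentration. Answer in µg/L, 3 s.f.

27.9 µg/L

Outflow Q = 29.9 m³/s × 3.156e+07 s/yr = 9.436e+08 m³/yr.
Steady-state CSTR mass balance: W = Q·C + k·V·C, so C = W/(Q + kV).
Q + kV = 9.436e+08 + 1.4·2.53e+07 = 9.79e+08 m³/yr.
C = 27300/9.79e+08 = 2.789e-05 kg/m³ = 0.02789 mg/L = 27.89 µg/L.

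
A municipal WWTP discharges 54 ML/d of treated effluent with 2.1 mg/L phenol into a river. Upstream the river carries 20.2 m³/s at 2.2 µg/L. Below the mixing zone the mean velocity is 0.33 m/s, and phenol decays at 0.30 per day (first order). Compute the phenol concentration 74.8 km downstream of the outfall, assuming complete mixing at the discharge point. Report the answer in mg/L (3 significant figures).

0.0297 mg/L

54 ML/d = 0.625 m³/s.
2.2 µg/L = 0.0022 mg/L.
After complete mixing, C₀ = (0.625·2.1 + 20.2·0.0022) / 20.82 = 0.06516 mg/L.
Travel time t = 7.48e+04 m / 0.33 m/s = 2.267e+05 s = 2.623 d.
C = 0.06516·exp(−0.30·2.623) = 0.06516·0.4552 = 0.02966 mg/L.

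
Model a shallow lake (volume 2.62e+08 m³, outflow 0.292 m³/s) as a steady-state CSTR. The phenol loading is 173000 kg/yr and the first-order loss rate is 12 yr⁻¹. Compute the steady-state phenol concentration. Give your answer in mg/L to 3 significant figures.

Outflow Q = 0.292 m³/s × 3.156e+07 s/yr = 9.215e+06 m³/yr.
Steady-state CSTR mass balance: W = Q·C + k·V·C, so C = W/(Q + kV).
Q + kV = 9.215e+06 + 12·2.62e+08 = 3.153e+09 m³/yr.
C = 173000/3.153e+09 = 5.486e-05 kg/m³ = 0.05486 mg/L.

0.0549 mg/L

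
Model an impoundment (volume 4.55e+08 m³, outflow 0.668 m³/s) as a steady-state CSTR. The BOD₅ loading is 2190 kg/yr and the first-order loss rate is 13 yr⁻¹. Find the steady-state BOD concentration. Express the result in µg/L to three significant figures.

0.369 µg/L

Outflow Q = 0.668 m³/s × 3.156e+07 s/yr = 2.108e+07 m³/yr.
Steady-state CSTR mass balance: W = Q·C + k·V·C, so C = W/(Q + kV).
Q + kV = 2.108e+07 + 13·4.55e+08 = 5.936e+09 m³/yr.
C = 2190/5.936e+09 = 3.689e-07 kg/m³ = 0.0003689 mg/L = 0.3689 µg/L.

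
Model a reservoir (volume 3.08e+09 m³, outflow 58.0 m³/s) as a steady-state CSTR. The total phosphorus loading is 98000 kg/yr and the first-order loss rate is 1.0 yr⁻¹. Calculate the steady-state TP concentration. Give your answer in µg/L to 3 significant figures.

Outflow Q = 58.0 m³/s × 3.156e+07 s/yr = 1.83e+09 m³/yr.
Steady-state CSTR mass balance: W = Q·C + k·V·C, so C = W/(Q + kV).
Q + kV = 1.83e+09 + 1.0·3.08e+09 = 4.91e+09 m³/yr.
C = 98000/4.91e+09 = 1.996e-05 kg/m³ = 0.01996 mg/L = 19.96 µg/L.

20.0 µg/L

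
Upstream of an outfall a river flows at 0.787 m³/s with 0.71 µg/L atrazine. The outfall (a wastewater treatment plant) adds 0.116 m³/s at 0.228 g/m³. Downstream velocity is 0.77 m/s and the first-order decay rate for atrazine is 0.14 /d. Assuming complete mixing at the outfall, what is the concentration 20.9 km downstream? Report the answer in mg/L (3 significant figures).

0.71 µg/L = 0.00071 mg/L.
After complete mixing, C₀ = (0.116·0.228 + 0.787·0.00071) / 0.903 = 0.02991 mg/L.
Travel time t = 2.09e+04 m / 0.77 m/s = 2.714e+04 s = 0.3142 d.
C = 0.02991·exp(−0.14·0.3142) = 0.02991·0.957 = 0.02862 mg/L.

0.0286 mg/L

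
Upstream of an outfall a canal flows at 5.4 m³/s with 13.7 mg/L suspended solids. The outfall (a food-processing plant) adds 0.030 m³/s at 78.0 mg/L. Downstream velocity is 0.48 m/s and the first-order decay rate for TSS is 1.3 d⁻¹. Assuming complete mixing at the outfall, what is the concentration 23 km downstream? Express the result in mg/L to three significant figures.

After complete mixing, C₀ = (0.03·78 + 5.4·13.7) / 5.43 = 14.06 mg/L.
Travel time t = 2.3e+04 m / 0.48 m/s = 4.792e+04 s = 0.5546 d.
C = 14.06·exp(−1.3·0.5546) = 14.06·0.4863 = 6.835 mg/L.

6.83 mg/L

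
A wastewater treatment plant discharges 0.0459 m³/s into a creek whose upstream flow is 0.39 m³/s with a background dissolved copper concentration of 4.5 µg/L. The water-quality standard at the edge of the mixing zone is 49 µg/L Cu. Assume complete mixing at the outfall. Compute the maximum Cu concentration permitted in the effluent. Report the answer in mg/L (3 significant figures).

4.5 µg/L = 0.0045 mg/L.
49 µg/L = 0.049 mg/L.
Mass balance: 0.049·0.4359 = 0.0459·Cₑ + 0.39·0.0045.
Cₑ = (0.02136 − 0.001755) / 0.0459 = 0.4271 mg/L.

0.427 mg/L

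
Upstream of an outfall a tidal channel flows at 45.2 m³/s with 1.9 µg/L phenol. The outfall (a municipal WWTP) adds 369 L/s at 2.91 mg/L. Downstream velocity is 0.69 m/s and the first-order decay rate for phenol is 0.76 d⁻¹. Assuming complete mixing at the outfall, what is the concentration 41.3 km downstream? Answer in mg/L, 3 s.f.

0.0150 mg/L

369 L/s = 0.369 m³/s.
1.9 µg/L = 0.0019 mg/L.
After complete mixing, C₀ = (0.369·2.91 + 45.2·0.0019) / 45.57 = 0.02545 mg/L.
Travel time t = 4.13e+04 m / 0.69 m/s = 5.986e+04 s = 0.6928 d.
C = 0.02545·exp(−0.76·0.6928) = 0.02545·0.5907 = 0.01503 mg/L.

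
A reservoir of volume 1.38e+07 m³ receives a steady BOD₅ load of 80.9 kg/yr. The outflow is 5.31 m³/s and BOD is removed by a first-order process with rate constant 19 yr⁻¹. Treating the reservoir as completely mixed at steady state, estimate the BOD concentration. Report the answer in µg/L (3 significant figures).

Outflow Q = 5.31 m³/s × 3.156e+07 s/yr = 1.676e+08 m³/yr.
Steady-state CSTR mass balance: W = Q·C + k·V·C, so C = W/(Q + kV).
Q + kV = 1.676e+08 + 19·1.38e+07 = 4.298e+08 m³/yr.
C = 80.9/4.298e+08 = 1.882e-07 kg/m³ = 0.0001882 mg/L = 0.1882 µg/L.

0.188 µg/L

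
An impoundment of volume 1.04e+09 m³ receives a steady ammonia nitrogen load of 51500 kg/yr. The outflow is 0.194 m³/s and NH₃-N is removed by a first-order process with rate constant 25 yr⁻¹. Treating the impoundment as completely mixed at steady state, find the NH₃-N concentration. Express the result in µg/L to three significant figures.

Outflow Q = 0.194 m³/s × 3.156e+07 s/yr = 6.122e+06 m³/yr.
Steady-state CSTR mass balance: W = Q·C + k·V·C, so C = W/(Q + kV).
Q + kV = 6.122e+06 + 25·1.04e+09 = 2.601e+10 m³/yr.
C = 51500/2.601e+10 = 1.98e-06 kg/m³ = 0.00198 mg/L = 1.98 µg/L.

1.98 µg/L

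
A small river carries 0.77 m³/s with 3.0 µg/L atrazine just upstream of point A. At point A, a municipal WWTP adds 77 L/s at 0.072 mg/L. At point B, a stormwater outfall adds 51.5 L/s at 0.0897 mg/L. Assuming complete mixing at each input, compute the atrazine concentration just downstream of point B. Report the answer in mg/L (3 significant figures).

0.0139 mg/L

3.0 µg/L = 0.003 mg/L.
77 L/s = 0.077 m³/s.
After input A: C = (0.77·0.003 + 0.077·0.072) / 0.847 = 0.009273 mg/L.
51.5 L/s = 0.0515 m³/s.
After input B: C = (0.847·0.009273 + 0.0515·0.0897) / 0.8985 = 0.01388 mg/L.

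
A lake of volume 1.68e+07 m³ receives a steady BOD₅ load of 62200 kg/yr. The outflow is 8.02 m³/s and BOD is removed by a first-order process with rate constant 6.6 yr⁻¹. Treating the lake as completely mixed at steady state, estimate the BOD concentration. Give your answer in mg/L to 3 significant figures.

0.171 mg/L

Outflow Q = 8.02 m³/s × 3.156e+07 s/yr = 2.531e+08 m³/yr.
Steady-state CSTR mass balance: W = Q·C + k·V·C, so C = W/(Q + kV).
Q + kV = 2.531e+08 + 6.6·1.68e+07 = 3.64e+08 m³/yr.
C = 62200/3.64e+08 = 0.0001709 kg/m³ = 0.1709 mg/L.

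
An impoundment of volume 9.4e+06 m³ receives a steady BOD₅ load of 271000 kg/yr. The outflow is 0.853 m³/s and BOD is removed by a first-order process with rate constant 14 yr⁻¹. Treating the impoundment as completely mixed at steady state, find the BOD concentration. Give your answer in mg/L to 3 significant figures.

1.71 mg/L

Outflow Q = 0.853 m³/s × 3.156e+07 s/yr = 2.692e+07 m³/yr.
Steady-state CSTR mass balance: W = Q·C + k·V·C, so C = W/(Q + kV).
Q + kV = 2.692e+07 + 14·9.4e+06 = 1.585e+08 m³/yr.
C = 271000/1.585e+08 = 0.00171 kg/m³ = 1.71 mg/L.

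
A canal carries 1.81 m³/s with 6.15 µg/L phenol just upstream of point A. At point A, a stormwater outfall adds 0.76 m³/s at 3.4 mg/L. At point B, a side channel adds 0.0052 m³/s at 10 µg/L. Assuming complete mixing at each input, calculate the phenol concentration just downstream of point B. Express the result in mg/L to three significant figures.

1.01 mg/L

6.15 µg/L = 0.00615 mg/L.
After input A: C = (1.81·0.00615 + 0.76·3.4) / 2.57 = 1.01 mg/L.
10 µg/L = 0.01 mg/L.
After input B: C = (2.57·1.01 + 0.0052·0.01) / 2.575 = 1.008 mg/L.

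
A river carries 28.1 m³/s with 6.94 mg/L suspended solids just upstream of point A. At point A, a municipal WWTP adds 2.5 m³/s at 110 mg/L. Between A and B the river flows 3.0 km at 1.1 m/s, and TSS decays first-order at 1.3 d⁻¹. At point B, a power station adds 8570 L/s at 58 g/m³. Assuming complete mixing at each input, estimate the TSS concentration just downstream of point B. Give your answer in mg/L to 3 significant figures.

24.2 mg/L

After input A: C = (28.1·6.94 + 2.5·110) / 30.6 = 15.36 mg/L.
Over the 3.0 km reach to input B (t = 2727 s = 0.03157 d), decay gives C = 15.36·exp(−1.3·0.03157) = 14.74 mg/L.
8570 L/s = 8.57 m³/s.
After input B: C = (30.6·14.74 + 8.57·58) / 39.17 = 24.21 mg/L.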